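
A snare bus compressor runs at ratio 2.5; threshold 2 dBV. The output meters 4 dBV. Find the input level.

7 dBV

That's 2 dB above the 2 dBV threshold.
Before 2.5:1 compression the overshoot was 2 × 2.5 = 5 dB, so input = 2 + 5 = 7 dBV.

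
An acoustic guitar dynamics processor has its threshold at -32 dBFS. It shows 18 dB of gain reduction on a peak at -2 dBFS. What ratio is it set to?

Input overshoot = -2 − (-32) = 30 dB.
Output overshoot = 30 − 18 = 12 dB.
Ratio = input overshoot / output overshoot = 30 / 12 = 2.5.

2.5:1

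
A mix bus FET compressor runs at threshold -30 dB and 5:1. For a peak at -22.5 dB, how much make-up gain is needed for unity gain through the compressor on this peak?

The peak compresses to -30 + 7.5/5 = -28.5 dB.
To reach -22.5 dB requires -22.5 − (-28.5) = 6 dB of make-up.

6 dB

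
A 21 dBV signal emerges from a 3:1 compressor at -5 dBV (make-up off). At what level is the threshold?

-18 dBV

Input is 39 dB above T (since output overshoot × R = input overshoot: (-5 − T)·3 = 21 − T gives T = -18 dBV).
Check: -18 + (21 − (-18))/3 = -18 + 13 = -5 dBV. ✓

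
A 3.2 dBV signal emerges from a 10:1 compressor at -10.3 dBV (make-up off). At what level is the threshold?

-11.8 dBV

Let T be the threshold. Output overshoot = (input overshoot)/R, so -10.3 − T = (3.2 − T)/10.
10·(-10.3 − T) = 3.2 − T → 9·T = -103 − 3.2 = -106.2.
T = -106.2/9 = -11.8 dBV.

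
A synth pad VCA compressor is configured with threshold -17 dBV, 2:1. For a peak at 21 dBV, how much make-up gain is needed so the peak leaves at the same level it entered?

19 dB

Overshoot 38 dB → 38/2 = 19 dB after compression, so the compressed level is -17 + 19 = 2 dBV.
Make-up = target − compressed = 21 − 2 = 19 dB.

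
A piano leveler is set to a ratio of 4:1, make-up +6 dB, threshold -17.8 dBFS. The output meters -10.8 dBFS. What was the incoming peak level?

Stripping the +6 dB make-up gives -16.8 dBFS at the gain stage.
The compressed level sits -16.8 − (-17.8) = 1 dB over threshold.
Input overshoot = R × output overshoot = 4 dB → input = -17.8 + 4 = -13.8 dBFS.

-13.8 dBFS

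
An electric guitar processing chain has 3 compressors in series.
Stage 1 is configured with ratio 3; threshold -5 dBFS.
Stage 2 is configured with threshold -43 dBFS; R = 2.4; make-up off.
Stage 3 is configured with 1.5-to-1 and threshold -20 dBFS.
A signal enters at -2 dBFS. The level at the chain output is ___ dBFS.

-26.75 dBFS

Stage 1: overshoot 3 dB → 3/3 = 1 dB → -4 dBFS.
Stage 2: 39 dB above -43 dBFS, reduced 2.4:1 to 16.25 dB above → -26.75 dBFS.
Stage 3: -26.75 dBFS ≤ -20 dBFS, so stage 3 doesn't engage; output -26.75 dBFS.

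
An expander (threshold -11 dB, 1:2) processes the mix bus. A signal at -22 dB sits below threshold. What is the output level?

Below threshold, a 1:2 expander applies gain = (2−1)×(T − x) of attenuation.
(2−1) × 11 = 11 dB, so output = -22 − 11 = -33 dB.

-33 dB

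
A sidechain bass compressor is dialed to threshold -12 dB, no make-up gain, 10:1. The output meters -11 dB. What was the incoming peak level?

-2 dB

The compressed level sits -11 − (-12) = 1 dB over threshold.
Input overshoot = R × output overshoot = 10 dB → input = -12 + 10 = -2 dB.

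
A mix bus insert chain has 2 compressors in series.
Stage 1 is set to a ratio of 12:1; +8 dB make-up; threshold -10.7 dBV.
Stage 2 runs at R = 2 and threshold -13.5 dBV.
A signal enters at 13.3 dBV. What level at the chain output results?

Stage 1: 13.3 dBV is 24 dB over -10.7 dBV; at 12:1 that becomes 2 dB over, giving -8.7 dBV; +8 dB make-up → -0.7 dBV.
Stage 2: 12.8 dB above -13.5 dBV, reduced 2:1 to 6.4 dB above → -7.1 dBV.

-7.1 dBV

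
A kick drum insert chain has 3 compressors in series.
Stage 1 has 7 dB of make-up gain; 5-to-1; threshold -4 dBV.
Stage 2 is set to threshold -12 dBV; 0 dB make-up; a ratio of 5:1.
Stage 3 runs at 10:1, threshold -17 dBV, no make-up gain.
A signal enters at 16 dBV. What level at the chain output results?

-16.12 dBV

Stage 1: 20 dB above -4 dBV, reduced 5:1 to 4 dB above → 0 dBV; +7 dB make-up → 7 dBV.
Stage 2: overshoot 19 dB → 19/5 = 3.8 dB → -8.2 dBV.
Stage 3: -8.2 dBV is 8.8 dB over -17 dBV; at 10:1 that becomes 0.88 dB over, giving -16.12 dBV.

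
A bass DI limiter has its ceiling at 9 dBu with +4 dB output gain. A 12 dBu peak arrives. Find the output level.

13 dBu

At ∞:1, everything above 9 dBu is held at the ceiling.
Output gain then adds 4 dB: 9 + 4 = 13 dBu.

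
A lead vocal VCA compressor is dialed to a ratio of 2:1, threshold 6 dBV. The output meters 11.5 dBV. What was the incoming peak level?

Post-compression overshoot = 11.5 − 6 = 5.5 dB.
Before 2:1 compression the overshoot was 5.5 × 2 = 11 dB, so input = 6 + 11 = 17 dBV.

17 dBV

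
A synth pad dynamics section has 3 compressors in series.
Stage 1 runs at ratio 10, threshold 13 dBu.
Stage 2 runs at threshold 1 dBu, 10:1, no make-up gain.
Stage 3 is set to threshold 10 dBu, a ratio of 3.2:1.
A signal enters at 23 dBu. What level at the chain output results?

Stage 1: 10 dB above 13 dBu, reduced 10:1 to 1 dB above → 14 dBu.
Stage 2: overshoot 13 dB → 13/10 = 1.3 dB → 2.3 dBu.
Stage 3: 2.3 dBu ≤ 10 dBu, so stage 3 doesn't engage; output 2.3 dBu.

2.3 dBu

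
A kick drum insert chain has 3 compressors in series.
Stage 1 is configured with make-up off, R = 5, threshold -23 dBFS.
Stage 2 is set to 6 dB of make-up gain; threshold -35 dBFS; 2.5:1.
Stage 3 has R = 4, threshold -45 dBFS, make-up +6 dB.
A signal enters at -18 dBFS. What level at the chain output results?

-33.7 dBFS

Stage 1: overshoot 5 dB → 5/5 = 1 dB → -22 dBFS.
Stage 2: 13 dB above -35 dBFS, reduced 2.5:1 to 5.2 dB above → -29.8 dBFS; +6 dB make-up → -23.8 dBFS.
Stage 3: overshoot 21.2 dB → 21.2/4 = 5.3 dB → -39.7 dBFS; +6 dB make-up → -33.7 dBFS.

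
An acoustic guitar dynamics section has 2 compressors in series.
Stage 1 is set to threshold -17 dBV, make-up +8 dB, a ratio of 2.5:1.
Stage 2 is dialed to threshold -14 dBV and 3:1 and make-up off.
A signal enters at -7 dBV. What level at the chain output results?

-11 dBV

Stage 1: overshoot 10 dB → 10/2.5 = 4 dB → -13 dBV; +8 dB make-up → -5 dBV.
Stage 2: 9 dB above -14 dBV, reduced 3:1 to 3 dB above → -11 dBV.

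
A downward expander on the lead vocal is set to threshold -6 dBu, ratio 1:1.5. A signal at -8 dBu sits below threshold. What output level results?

Undershoot = (-6) − (-8) = 2 dB.
At 1:1.5, that expands to 3 dB under threshold.
Output = -6 − 3 = -9 dBu.

-9 dBu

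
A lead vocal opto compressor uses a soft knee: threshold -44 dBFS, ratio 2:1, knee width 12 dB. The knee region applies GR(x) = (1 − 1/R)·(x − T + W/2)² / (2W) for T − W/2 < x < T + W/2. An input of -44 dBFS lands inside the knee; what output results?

x − T + W/2 = -44 − (-44) + 6 = 6.
GR = (1 − 1/2) × 6² / 24 = 0.5 × 36 / 24 = 0.75 dB.
Output = -44 − 0.75 = -44.75 dBFS.

-44.75 dBFS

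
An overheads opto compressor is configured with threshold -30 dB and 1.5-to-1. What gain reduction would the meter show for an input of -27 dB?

Overshoot = -27 − (-30) = 3 dB.
A 1.5:1 ratio leaves 2 dB of that excess.
Gain reduction = 3 − 2 = 1 dB.

1 dB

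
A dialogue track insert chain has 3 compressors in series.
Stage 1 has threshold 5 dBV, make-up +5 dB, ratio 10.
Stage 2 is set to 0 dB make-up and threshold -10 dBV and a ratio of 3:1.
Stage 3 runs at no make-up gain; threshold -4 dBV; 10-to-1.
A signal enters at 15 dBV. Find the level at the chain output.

-3.9 dBV

Stage 1: 10 dB above 5 dBV, reduced 10:1 to 1 dB above → 6 dBV; +5 dB make-up → 11 dBV.
Stage 2: overshoot 21 dB → 21/3 = 7 dB → -3 dBV.
Stage 3: 1 dB above -4 dBV, reduced 10:1 to 0.1 dB above → -3.9 dBV.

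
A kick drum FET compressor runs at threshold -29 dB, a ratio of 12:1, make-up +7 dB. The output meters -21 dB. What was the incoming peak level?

Before make-up, the level was -21 − 7 = -28 dB.
The compressed level sits -28 − (-29) = 1 dB over threshold.
Before 12:1 compression the overshoot was 1 × 12 = 12 dB, so input = -29 + 12 = -17 dB.

-17 dB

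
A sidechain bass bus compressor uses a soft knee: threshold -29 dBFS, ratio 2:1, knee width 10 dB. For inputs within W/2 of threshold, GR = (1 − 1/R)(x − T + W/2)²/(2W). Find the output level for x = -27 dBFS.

-28.225 dBFS

x − T + W/2 = -27 − (-29) + 5 = 7.
GR = (1 − 1/2) × 7² / 20 = 0.5 × 49 / 20 = 1.225 dB.
Output = -27 − 1.225 = -28.225 dBFS.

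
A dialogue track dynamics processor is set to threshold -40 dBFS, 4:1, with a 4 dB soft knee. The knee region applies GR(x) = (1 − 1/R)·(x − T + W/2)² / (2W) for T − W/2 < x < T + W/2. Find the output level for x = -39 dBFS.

x − T + W/2 = -39 − (-40) + 2 = 3.
GR = (1 − 1/4) × 3² / 8 = 0.75 × 9 / 8 = 0.84375 dB.
Output = -39 − 0.84375 = -39.84375 dBFS.

-39.84375 dBFS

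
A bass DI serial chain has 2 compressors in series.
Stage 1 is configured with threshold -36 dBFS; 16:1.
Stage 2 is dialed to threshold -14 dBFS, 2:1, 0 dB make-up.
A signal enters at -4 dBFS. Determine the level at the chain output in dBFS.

-34 dBFS

Stage 1: 32 dB above -36 dBFS, reduced 16:1 to 2 dB above → -34 dBFS.
Stage 2: below threshold (-34 ≤ -14); passes unchanged; output -34 dBFS.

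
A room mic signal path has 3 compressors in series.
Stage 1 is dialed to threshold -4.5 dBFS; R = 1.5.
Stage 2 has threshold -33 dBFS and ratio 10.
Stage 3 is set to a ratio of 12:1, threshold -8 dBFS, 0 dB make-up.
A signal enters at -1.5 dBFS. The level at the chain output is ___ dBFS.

-29.95 dBFS

Stage 1: -1.5 dBFS is 3 dB over -4.5 dBFS; at 1.5:1 that becomes 2 dB over, giving -2.5 dBFS.
Stage 2: -2.5 dBFS is 30.5 dB over -33 dBFS; at 10:1 that becomes 3.05 dB over, giving -29.95 dBFS.
Stage 3: -29.95 dBFS ≤ -8 dBFS, so stage 3 doesn't engage; output -29.95 dBFS.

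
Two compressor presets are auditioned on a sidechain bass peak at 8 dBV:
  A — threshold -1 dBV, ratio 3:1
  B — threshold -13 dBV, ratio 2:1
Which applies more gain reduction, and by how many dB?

B, by 4.5 dB

A: overshoot 9 dB → output overshoot 3 dB → GR 6 dB.
B: overshoot 21 dB → output overshoot 10.5 dB → GR 10.5 dB.
B applies 4.5 dB more gain reduction.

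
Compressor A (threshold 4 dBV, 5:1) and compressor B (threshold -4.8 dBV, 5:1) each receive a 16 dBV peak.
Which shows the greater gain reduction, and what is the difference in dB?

B, by 7.04 dB

A: 12 dB over, compressed to 2.4 dB over, so 9.6 dB of GR.
B: 20.8 dB over, compressed to 4.16 dB over, so 16.64 dB of GR.
B applies 7.04 dB more gain reduction.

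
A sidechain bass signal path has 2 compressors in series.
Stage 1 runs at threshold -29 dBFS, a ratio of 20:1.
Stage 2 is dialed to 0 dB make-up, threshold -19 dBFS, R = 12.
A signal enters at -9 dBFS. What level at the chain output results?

-28 dBFS

Stage 1: -9 dBFS is 20 dB over -29 dBFS; at 20:1 that becomes 1 dB over, giving -28 dBFS.
Stage 2: -28 dBFS ≤ -19 dBFS, so stage 2 doesn't engage; output -28 dBFS.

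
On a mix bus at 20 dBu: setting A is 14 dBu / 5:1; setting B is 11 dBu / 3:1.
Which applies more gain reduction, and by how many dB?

B, by 1.2 dB

A: overshoot 6 dB → output overshoot 1.2 dB → GR 4.8 dB.
B: overshoot 9 dB → output overshoot 3 dB → GR 6 dB.
B reduces 1.2 dB more.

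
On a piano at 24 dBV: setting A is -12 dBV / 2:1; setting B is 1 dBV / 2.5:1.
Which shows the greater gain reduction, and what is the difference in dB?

A: overshoot 36 dB → output overshoot 18 dB → GR 18 dB.
B: overshoot 23 dB → output overshoot 9.2 dB → GR 13.8 dB.
A applies 4.2 dB more gain reduction.

A, by 4.2 dB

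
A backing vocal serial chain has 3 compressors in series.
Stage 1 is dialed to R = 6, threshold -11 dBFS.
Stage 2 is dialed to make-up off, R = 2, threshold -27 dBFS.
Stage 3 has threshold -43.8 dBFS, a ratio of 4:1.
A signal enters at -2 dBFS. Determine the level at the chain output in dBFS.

-37.4125 dBFS

Stage 1: overshoot 9 dB → 9/6 = 1.5 dB → -9.5 dBFS.
Stage 2: overshoot 17.5 dB → 17.5/2 = 8.75 dB → -18.25 dBFS.
Stage 3: 25.55 dB above -43.8 dBFS, reduced 4:1 to 6.3875 dB above → -37.4125 dBFS.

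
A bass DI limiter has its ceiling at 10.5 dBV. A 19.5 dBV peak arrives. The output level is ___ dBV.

10.5 dBV

A brickwall limiter is an ∞:1 compressor: any input above the ceiling is clamped to 10.5 dBV.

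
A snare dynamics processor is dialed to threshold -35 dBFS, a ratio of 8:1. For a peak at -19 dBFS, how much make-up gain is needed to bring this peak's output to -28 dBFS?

The peak compresses to -35 + 16/8 = -33 dBFS.
To reach -28 dBFS requires -28 − (-33) = 5 dB of make-up.

5 dB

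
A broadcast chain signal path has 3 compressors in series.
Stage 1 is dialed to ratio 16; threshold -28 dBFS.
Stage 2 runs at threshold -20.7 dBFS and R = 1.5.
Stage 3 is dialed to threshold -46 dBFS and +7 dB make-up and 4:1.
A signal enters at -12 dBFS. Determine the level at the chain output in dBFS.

Stage 1: overshoot 16 dB → 16/16 = 1 dB → -27 dBFS.
Stage 2: -27 dBFS ≤ -20.7 dBFS, so stage 2 doesn't engage; output -27 dBFS.
Stage 3: overshoot 19 dB → 19/4 = 4.75 dB → -41.25 dBFS; +7 dB make-up → -34.25 dBFS.

-34.25 dBFS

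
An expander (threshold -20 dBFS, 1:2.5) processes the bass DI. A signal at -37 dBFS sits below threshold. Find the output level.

-62.5 dBFS

The input is 17 dB below the -20 dBFS threshold.
A 1:2.5 expander multiplies undershoot by 2.5: 17 × 2.5 = 42.5 dB below threshold.
Output = -20 − 42.5 = -62.5 dBFS.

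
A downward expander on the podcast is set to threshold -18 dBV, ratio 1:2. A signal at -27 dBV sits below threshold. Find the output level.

Undershoot = (-18) − (-27) = 9 dB.
At 1:2, that expands to 18 dB under threshold.
Output = -18 − 18 = -36 dBV.

-36 dBV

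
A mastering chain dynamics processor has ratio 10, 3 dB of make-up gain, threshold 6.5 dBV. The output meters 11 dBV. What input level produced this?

21.5 dBV

Before make-up, the level was 11 − 3 = 8 dBV.
Post-compression overshoot = 8 − 6.5 = 1.5 dB.
Input overshoot = R × output overshoot = 15 dB → input = 6.5 + 15 = 21.5 dBV.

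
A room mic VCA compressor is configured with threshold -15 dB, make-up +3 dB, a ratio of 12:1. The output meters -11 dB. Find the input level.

-3 dB

Remove make-up: -11 − 3 = -14 dB.
Post-compression overshoot = -14 − (-15) = 1 dB.
Before 12:1 compression the overshoot was 1 × 12 = 12 dB, so input = -15 + 12 = -3 dB.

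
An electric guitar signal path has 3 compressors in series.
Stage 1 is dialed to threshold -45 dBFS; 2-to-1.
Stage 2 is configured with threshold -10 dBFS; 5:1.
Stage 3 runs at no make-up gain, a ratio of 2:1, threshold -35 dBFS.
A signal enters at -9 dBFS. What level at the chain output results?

-31 dBFS

Stage 1: 36 dB above -45 dBFS, reduced 2:1 to 18 dB above → -27 dBFS.
Stage 2: below threshold (-27 ≤ -10); passes unchanged; output -27 dBFS.
Stage 3: -27 dBFS is 8 dB over -35 dBFS; at 2:1 that becomes 4 dB over, giving -31 dBFS.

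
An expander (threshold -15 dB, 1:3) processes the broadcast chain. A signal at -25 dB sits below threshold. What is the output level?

-45 dB

Below threshold, a 1:3 expander applies gain = (3−1)×(T − x) of attenuation.
(3−1) × 10 = 20 dB, so output = -25 − 20 = -45 dB.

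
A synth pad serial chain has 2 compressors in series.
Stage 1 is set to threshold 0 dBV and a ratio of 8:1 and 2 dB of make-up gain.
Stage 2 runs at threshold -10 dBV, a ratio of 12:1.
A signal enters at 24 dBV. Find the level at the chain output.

-8.75 dBV

Stage 1: 24 dBV is 24 dB over 0 dBV; at 8:1 that becomes 3 dB over, giving 3 dBV; +2 dB make-up → 5 dBV.
Stage 2: 15 dB above -10 dBV, reduced 12:1 to 1.25 dB above → -8.75 dBV.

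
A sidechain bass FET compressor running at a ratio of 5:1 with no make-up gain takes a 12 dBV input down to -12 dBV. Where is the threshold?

-18 dBV

Input is 30 dB above T (since output overshoot × R = input overshoot: (-12 − T)·5 = 12 − T gives T = -18 dBV).
Check: -18 + (12 − (-18))/5 = -18 + 6 = -12 dBV. ✓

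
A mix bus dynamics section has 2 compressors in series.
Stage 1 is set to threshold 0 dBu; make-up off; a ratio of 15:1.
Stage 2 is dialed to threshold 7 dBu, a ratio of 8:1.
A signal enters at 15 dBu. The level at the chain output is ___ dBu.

1 dBu

Stage 1: 15 dBu is 15 dB over 0 dBu; at 15:1 that becomes 1 dB over, giving 1 dBu.
Stage 2: 1 dBu ≤ 7 dBu, so stage 2 doesn't engage; output 1 dBu.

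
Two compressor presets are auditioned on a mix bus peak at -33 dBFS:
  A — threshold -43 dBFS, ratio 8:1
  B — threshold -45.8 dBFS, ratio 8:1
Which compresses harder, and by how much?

B, by 2.45 dB

A: GR = 10 − 10/8 = 8.75 dB.
B: GR = 12.8 − 12.8/8 = 11.2 dB.
B reduces 2.45 dB more.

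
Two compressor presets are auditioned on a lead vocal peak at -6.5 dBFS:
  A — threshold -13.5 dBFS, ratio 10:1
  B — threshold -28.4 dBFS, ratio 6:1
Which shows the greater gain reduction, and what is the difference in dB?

B, by 11.95 dB

A: 7 dB over, compressed to 0.7 dB over, so 6.3 dB of GR.
B: 21.9 dB over, compressed to 3.65 dB over, so 18.25 dB of GR.
Difference: 11.95 dB in favour of B.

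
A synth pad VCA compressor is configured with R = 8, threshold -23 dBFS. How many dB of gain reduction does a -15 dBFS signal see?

-15 dBFS exceeds the threshold by 8 dB.
After 8:1 compression the overshoot becomes 8/8 = 1 dB.
Gain reduction = 8 − 1 = 7 dB.

7 dB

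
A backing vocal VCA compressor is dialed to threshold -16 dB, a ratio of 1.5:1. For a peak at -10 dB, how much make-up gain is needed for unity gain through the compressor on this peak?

Overshoot 6 dB → 6/1.5 = 4 dB after compression, so the compressed level is -16 + 4 = -12 dB.
Make-up = target − compressed = -10 − (-12) = 2 dB.

2 dB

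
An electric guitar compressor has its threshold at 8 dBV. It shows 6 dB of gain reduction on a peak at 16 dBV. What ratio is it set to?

4:1

Input overshoot = 16 − 8 = 8 dB.
Output overshoot = 8 − 6 = 2 dB.
Ratio = input overshoot / output overshoot = 8 / 2 = 4.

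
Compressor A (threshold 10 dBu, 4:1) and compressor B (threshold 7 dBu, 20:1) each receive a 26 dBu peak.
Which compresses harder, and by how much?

A: overshoot 16 dB → output overshoot 4 dB → GR 12 dB.
B: overshoot 19 dB → output overshoot 0.95 dB → GR 18.05 dB.
B applies 6.05 dB more gain reduction.

B, by 6.05 dB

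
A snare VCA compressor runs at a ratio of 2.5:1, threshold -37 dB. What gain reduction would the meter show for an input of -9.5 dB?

16.5 dB

-9.5 dB exceeds the threshold by 27.5 dB.
After 2.5:1 compression the overshoot becomes 27.5/2.5 = 11 dB.
Gain reduction = 27.5 − 11 = 16.5 dB.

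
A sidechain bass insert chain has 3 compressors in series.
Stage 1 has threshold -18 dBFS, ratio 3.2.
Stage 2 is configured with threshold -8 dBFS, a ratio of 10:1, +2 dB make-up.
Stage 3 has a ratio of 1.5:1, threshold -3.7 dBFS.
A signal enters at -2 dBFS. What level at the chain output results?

Stage 1: overshoot 16 dB → 16/3.2 = 5 dB → -13 dBFS.
Stage 2: -13 dBFS ≤ -8 dBFS, so stage 2 doesn't engage; make-up brings it to -11 dBFS.
Stage 3: -11 dBFS is at or below the -3.7 dBFS threshold — no compression; output -11 dBFS.

-11 dBFS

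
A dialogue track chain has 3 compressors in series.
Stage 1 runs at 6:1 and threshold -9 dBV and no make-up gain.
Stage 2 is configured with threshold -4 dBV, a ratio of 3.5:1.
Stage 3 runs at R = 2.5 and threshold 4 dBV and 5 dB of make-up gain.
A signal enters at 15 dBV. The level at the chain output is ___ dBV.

0 dBV

Stage 1: 15 dBV is 24 dB over -9 dBV; at 6:1 that becomes 4 dB over, giving -5 dBV.
Stage 2: below threshold (-5 ≤ -4); passes unchanged; output -5 dBV.
Stage 3: -5 dBV ≤ 4 dBV, so stage 3 doesn't engage; make-up brings it to 0 dBV.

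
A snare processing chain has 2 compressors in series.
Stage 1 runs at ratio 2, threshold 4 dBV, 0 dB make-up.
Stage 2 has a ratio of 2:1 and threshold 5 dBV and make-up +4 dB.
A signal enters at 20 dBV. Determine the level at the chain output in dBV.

Stage 1: 20 dBV is 16 dB over 4 dBV; at 2:1 that becomes 8 dB over, giving 12 dBV.
Stage 2: overshoot 7 dB → 7/2 = 3.5 dB → 8.5 dBV; +4 dB make-up → 12.5 dBV.

12.5 dBV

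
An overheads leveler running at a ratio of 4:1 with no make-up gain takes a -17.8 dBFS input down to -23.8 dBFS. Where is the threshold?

-25.8 dBFS

Input is 8 dB above T (since output overshoot × R = input overshoot: (-23.8 − T)·4 = -17.8 − T gives T = -25.8 dBFS).
Check: -25.8 + (-17.8 − (-25.8))/4 = -25.8 + 2 = -23.8 dBFS. ✓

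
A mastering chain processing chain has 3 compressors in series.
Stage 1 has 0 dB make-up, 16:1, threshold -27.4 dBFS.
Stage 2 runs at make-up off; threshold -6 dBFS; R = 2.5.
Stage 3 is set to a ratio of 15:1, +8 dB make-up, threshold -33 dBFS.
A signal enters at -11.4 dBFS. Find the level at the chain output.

-24.56 dBFS

Stage 1: overshoot 16 dB → 16/16 = 1 dB → -26.4 dBFS.
Stage 2: -26.4 dBFS ≤ -6 dBFS, so stage 2 doesn't engage; output -26.4 dBFS.
Stage 3: overshoot 6.6 dB → 6.6/15 = 0.44 dB → -32.56 dBFS; +8 dB make-up → -24.56 dBFS.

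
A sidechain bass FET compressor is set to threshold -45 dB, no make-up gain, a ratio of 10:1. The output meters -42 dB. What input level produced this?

The compressed level sits -42 − (-45) = 3 dB over threshold.
Input overshoot = R × output overshoot = 30 dB → input = -45 + 30 = -15 dB.

-15 dB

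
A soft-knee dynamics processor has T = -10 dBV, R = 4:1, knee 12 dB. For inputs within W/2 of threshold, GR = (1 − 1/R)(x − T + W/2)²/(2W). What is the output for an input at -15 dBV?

-15.03125 dBV

x − T + W/2 = -15 − (-10) + 6 = 1.
GR = (1 − 1/4) × 1² / 24 = 0.75 × 1 / 24 = 0.03125 dB.
Output = -15 − 0.03125 = -15.03125 dBV.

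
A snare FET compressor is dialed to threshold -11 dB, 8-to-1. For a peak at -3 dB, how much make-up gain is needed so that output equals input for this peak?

Without make-up, output = threshold + overshoot/8 = -11 + 1 = -10 dB.
Gap to target: 7 dB.

7 dB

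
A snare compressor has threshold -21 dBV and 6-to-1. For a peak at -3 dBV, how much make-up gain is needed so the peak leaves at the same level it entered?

Without make-up, output = threshold + overshoot/6 = -21 + 3 = -18 dBV.
Gap to target: 15 dB.

15 dB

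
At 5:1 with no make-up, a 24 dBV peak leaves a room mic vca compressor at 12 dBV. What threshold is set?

Gain reduction = 24 − 12 = 12 dB; output overshoot = GR / (R − 1) = 12 / 4 = 3 dB.
Threshold = output − output overshoot = 12 − 3 = 9 dBV.

9 dBV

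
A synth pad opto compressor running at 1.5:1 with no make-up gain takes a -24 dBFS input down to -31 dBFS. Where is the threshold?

-45 dBFS

Gain reduction = -24 − (-31) = 7 dB; output overshoot = GR / (R − 1) = 7 / 0.5 = 14 dB.
Threshold = output − output overshoot = -31 − 14 = -45 dBFS.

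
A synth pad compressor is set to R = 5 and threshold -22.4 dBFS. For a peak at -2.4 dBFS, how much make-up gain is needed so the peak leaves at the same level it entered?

16 dB

The peak compresses to -22.4 + 20/5 = -18.4 dBFS.
To reach -2.4 dBFS requires -2.4 − (-18.4) = 16 dB of make-up.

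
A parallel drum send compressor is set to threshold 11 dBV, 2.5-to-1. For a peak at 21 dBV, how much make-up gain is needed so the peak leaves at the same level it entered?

6 dB

Without make-up, output = threshold + overshoot/2.5 = 11 + 4 = 15 dBV.
Gap to target: 6 dB.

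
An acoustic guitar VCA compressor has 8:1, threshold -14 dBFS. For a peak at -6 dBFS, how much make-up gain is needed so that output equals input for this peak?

7 dB

Overshoot 8 dB → 8/8 = 1 dB after compression, so the compressed level is -14 + 1 = -13 dBFS.
Make-up = target − compressed = -6 − (-13) = 7 dB.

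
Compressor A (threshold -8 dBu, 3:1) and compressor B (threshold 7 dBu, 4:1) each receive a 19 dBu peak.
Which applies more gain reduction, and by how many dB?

A, by 9 dB

A: GR = 27 − 27/3 = 18 dB.
B: GR = 12 − 12/4 = 9 dB.
Difference: 9 dB in favour of A.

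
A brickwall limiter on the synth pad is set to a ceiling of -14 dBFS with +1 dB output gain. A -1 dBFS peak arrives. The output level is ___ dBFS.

A brickwall limiter is an ∞:1 compressor: any input above the ceiling is clamped to -14 dBFS.
Output gain then adds 1 dB: -14 + 1 = -13 dBFS.

-13 dBFS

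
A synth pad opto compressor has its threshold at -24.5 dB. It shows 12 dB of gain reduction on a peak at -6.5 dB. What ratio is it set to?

3:1

Input overshoot = -6.5 − (-24.5) = 18 dB.
Output overshoot = 18 − 12 = 6 dB.
Ratio = input overshoot / output overshoot = 18 / 6 = 3.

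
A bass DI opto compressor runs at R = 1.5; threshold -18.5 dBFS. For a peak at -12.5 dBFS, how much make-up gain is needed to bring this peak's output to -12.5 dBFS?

The peak compresses to -18.5 + 6/1.5 = -14.5 dBFS.
To reach -12.5 dBFS requires -12.5 − (-14.5) = 2 dB of make-up.

2 dB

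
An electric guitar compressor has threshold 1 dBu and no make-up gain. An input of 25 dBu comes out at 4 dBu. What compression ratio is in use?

8:1

Input overshoot = 25 − 1 = 24 dB; output overshoot = 4 − 1 = 3 dB.
Ratio = 24 / 3 = 8.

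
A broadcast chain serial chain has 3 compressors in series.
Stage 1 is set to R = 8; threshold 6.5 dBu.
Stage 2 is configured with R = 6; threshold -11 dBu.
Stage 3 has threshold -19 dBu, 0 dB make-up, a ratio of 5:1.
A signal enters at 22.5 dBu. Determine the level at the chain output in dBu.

-16.75 dBu

Stage 1: overshoot 16 dB → 16/8 = 2 dB → 8.5 dBu.
Stage 2: 19.5 dB above -11 dBu, reduced 6:1 to 3.25 dB above → -7.75 dBu.
Stage 3: -7.75 dBu is 11.25 dB over -19 dBu; at 5:1 that becomes 2.25 dB over, giving -16.75 dBu.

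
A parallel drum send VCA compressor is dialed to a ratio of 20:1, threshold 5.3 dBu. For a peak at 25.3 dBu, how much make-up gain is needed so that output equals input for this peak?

Overshoot 20 dB → 20/20 = 1 dB after compression, so the compressed level is 5.3 + 1 = 6.3 dBu.
Make-up = target − compressed = 25.3 − 6.3 = 19 dB.

19 dB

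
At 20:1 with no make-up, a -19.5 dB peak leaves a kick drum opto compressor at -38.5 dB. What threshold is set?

Input is 20 dB above T (since output overshoot × R = input overshoot: (-38.5 − T)·20 = -19.5 − T gives T = -39.5 dB).
Check: -39.5 + (-19.5 − (-39.5))/20 = -39.5 + 1 = -38.5 dB. ✓

-39.5 dB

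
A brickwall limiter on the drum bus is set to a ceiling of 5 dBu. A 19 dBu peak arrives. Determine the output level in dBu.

A brickwall limiter is an ∞:1 compressor: any input above the ceiling is clamped to 5 dBu.

5 dBu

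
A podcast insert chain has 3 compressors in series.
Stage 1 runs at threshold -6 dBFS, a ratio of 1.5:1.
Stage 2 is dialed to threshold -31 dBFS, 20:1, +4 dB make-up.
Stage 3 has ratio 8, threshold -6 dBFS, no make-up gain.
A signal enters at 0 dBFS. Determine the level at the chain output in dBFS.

Stage 1: overshoot 6 dB → 6/1.5 = 4 dB → -2 dBFS.
Stage 2: -2 dBFS is 29 dB over -31 dBFS; at 20:1 that becomes 1.45 dB over, giving -29.55 dBFS; +4 dB make-up → -25.55 dBFS.
Stage 3: below threshold (-25.55 ≤ -6); passes unchanged; output -25.55 dBFS.

-25.55 dBFS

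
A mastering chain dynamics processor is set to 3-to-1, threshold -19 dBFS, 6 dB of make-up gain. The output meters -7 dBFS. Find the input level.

-1 dBFS

Stripping the +6 dB make-up gives -13 dBFS at the gain stage.
That's 6 dB above the -19 dBFS threshold.
Before 3:1 compression the overshoot was 6 × 3 = 18 dB, so input = -19 + 18 = -1 dBFS.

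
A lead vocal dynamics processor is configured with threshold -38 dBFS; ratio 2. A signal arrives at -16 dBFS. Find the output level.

-27 dBFS

The input is 22 dB above the -38 dBFS threshold.
2:1 compression reduces that to 22/2 = 11 dB over.
So the level is -38 + 11 = -27 dBFS.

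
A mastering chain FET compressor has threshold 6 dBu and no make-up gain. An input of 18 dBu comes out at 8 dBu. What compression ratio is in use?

Input overshoot = 18 − 6 = 12 dB; output overshoot = 8 − 6 = 2 dB.
Ratio = 12 / 2 = 6.

6:1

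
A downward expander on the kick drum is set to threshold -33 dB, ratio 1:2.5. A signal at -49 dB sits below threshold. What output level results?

Below threshold, a 1:2.5 expander applies gain = (2.5−1)×(T − x) of attenuation.
(2.5−1) × 16 = 24 dB, so output = -49 − 24 = -73 dB.

-73 dB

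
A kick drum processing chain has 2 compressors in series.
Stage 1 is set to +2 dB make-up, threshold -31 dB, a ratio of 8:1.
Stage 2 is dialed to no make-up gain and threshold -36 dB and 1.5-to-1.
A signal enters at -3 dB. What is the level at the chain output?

Stage 1: overshoot 28 dB → 28/8 = 3.5 dB → -27.5 dB; +2 dB make-up → -25.5 dB.
Stage 2: -25.5 dB is 10.5 dB over -36 dB; at 1.5:1 that becomes 7 dB over, giving -29 dB.

-29 dB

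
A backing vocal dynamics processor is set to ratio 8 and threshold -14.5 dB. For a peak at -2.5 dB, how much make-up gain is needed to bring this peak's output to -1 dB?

12 dB

Without make-up, output = threshold + overshoot/8 = -14.5 + 1.5 = -13 dB.
Gap to target: 12 dB.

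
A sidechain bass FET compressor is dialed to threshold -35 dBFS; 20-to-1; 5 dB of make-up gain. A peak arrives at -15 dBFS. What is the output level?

-29 dBFS

The input is 20 dB above the -35 dBFS threshold.
20:1 compression reduces that to 20/20 = 1 dB over.
Output = -35 + 1 = -34 dBFS; make-up adds 5 dB, giving -29 dBFS.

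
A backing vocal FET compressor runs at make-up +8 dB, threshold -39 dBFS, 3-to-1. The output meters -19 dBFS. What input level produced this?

Stripping the +8 dB make-up gives -27 dBFS at the gain stage.
The compressed level sits -27 − (-39) = 12 dB over threshold.
Undo the ratio: input overshoot = 12 × 3 = 36 dB, giving input = -3 dBFS.

-3 dBFS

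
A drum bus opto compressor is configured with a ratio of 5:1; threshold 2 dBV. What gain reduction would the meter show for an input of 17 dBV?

12 dB

The signal is 15 dB above threshold.
A 5:1 ratio leaves 3 dB of that excess.
So the signal is attenuated by 15 − 3 = 12 dB.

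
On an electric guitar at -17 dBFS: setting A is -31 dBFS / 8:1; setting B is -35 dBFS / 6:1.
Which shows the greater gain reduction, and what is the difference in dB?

A: GR = 14 − 14/8 = 12.25 dB.
B: GR = 18 − 18/6 = 15 dB.
B reduces 2.75 dB more.

B, by 2.75 dB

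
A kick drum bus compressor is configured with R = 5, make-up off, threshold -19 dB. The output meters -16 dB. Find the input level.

-4 dB

That's 3 dB above the -19 dB threshold.
Before 5:1 compression the overshoot was 3 × 5 = 15 dB, so input = -19 + 15 = -4 dB.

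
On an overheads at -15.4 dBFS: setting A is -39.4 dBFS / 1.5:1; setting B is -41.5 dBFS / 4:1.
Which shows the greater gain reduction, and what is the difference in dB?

B, by 11.575 dB

A: 24 dB over, compressed to 16 dB over, so 8 dB of GR.
B: 26.1 dB over, compressed to 6.525 dB over, so 19.575 dB of GR.
Difference: 11.575 dB in favour of B.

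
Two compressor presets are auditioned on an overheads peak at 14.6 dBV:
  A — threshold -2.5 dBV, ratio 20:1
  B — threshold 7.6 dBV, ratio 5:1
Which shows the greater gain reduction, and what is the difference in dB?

A: 17.1 dB over, compressed to 0.855 dB over, so 16.245 dB of GR.
B: 7 dB over, compressed to 1.4 dB over, so 5.6 dB of GR.
Difference: 10.645 dB in favour of A.

A, by 10.645 dB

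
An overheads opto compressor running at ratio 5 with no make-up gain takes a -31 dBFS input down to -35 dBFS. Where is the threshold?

-36 dBFS

Let T be the threshold. Output overshoot = (input overshoot)/R, so -35 − T = (-31 − T)/5.
5·(-35 − T) = -31 − T → 4·T = -175 − (-31) = -144.
T = -144/4 = -36 dBFS.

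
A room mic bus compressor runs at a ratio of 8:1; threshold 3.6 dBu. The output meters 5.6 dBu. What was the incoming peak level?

Post-compression overshoot = 5.6 − 3.6 = 2 dB.
Input overshoot = R × output overshoot = 16 dB → input = 3.6 + 16 = 19.6 dBu.

19.6 dBu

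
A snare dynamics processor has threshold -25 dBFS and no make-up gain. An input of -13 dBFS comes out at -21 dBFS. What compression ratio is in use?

3:1

Input overshoot = -13 − (-25) = 12 dB; output overshoot = -21 − (-25) = 4 dB.
Ratio = 12 / 4 = 3.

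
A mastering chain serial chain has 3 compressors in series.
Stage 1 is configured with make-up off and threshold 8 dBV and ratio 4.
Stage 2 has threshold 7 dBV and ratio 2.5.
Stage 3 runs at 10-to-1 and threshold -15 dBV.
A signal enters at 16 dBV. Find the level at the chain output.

Stage 1: 16 dBV is 8 dB over 8 dBV; at 4:1 that becomes 2 dB over, giving 10 dBV.
Stage 2: 10 dBV is 3 dB over 7 dBV; at 2.5:1 that becomes 1.2 dB over, giving 8.2 dBV.
Stage 3: 23.2 dB above -15 dBV, reduced 10:1 to 2.32 dB above → -12.68 dBV.

-12.68 dBV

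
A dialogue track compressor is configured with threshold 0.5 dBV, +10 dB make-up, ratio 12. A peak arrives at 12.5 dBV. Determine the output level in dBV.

11.5 dBV

12.5 dBV sits 12 dB over threshold.
At 12:1 the overshoot is divided by 12, leaving 1 dB above threshold.
That puts the output at 1.5 dBV; make-up adds 10 dB, giving 11.5 dBV.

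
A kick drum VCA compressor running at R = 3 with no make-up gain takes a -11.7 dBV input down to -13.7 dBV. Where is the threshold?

Let T be the threshold. Output overshoot = (input overshoot)/R, so -13.7 − T = (-11.7 − T)/3.
3·(-13.7 − T) = -11.7 − T → 2·T = -41.1 − (-11.7) = -29.4.
T = -29.4/2 = -14.7 dBV.

-14.7 dBV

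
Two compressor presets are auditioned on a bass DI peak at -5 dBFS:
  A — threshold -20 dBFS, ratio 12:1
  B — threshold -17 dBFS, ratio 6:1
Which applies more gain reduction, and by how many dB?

A, by 3.75 dB

A: overshoot 15 dB → output overshoot 1.25 dB → GR 13.75 dB.
B: overshoot 12 dB → output overshoot 2 dB → GR 10 dB.
Difference: 3.75 dB in favour of A.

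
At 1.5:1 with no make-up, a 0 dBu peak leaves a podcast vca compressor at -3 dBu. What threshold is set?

Gain reduction = 0 − (-3) = 3 dB; output overshoot = GR / (R − 1) = 3 / 0.5 = 6 dB.
Threshold = output − output overshoot = -3 − 6 = -9 dBu.

-9 dBu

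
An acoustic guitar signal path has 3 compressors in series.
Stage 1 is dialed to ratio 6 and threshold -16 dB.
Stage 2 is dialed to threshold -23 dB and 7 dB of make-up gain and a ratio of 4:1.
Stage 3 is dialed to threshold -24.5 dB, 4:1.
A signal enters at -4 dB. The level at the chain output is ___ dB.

Stage 1: -4 dB is 12 dB over -16 dB; at 6:1 that becomes 2 dB over, giving -14 dB.
Stage 2: -14 dB is 9 dB over -23 dB; at 4:1 that becomes 2.25 dB over, giving -20.75 dB; +7 dB make-up → -13.75 dB.
Stage 3: overshoot 10.75 dB → 10.75/4 = 2.6875 dB → -21.8125 dB.

-21.8125 dB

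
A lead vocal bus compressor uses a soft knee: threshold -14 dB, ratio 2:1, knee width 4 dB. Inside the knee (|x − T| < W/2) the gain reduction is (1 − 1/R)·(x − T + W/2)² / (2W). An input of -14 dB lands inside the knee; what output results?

-14.25 dB

x − T + W/2 = -14 − (-14) + 2 = 2.
GR = (1 − 1/2) × 2² / 8 = 0.5 × 4 / 8 = 0.25 dB.
Output = -14 − 0.25 = -14.25 dB.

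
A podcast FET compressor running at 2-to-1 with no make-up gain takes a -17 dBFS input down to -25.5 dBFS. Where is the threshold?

Let T be the threshold. Output overshoot = (input overshoot)/R, so -25.5 − T = (-17 − T)/2.
2·(-25.5 − T) = -17 − T → 1·T = -51 − (-17) = -34.
T = -34/1 = -34 dBFS.

-34 dBFS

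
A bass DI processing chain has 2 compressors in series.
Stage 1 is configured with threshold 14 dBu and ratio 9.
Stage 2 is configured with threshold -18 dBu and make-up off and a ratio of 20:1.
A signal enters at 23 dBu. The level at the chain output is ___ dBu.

-16.35 dBu

Stage 1: 9 dB above 14 dBu, reduced 9:1 to 1 dB above → 15 dBu.
Stage 2: overshoot 33 dB → 33/20 = 1.65 dB → -16.35 dBu.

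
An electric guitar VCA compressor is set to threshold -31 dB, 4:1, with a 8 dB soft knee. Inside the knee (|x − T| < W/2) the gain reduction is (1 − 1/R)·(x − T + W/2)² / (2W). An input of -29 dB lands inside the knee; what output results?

-30.6875 dB

x − T + W/2 = -29 − (-31) + 4 = 6.
GR = (1 − 1/4) × 6² / 16 = 0.75 × 36 / 16 = 1.6875 dB.
Output = -29 − 1.6875 = -30.6875 dB.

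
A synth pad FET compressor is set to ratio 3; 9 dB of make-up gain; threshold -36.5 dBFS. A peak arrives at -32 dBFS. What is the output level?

The input is 4.5 dB above the -36.5 dBFS threshold.
The 4.5 dB excess becomes 1.5 dB after 3:1 reduction.
That puts the output at -35 dBFS; make-up adds 9 dB, giving -26 dBFS.

-26 dBFS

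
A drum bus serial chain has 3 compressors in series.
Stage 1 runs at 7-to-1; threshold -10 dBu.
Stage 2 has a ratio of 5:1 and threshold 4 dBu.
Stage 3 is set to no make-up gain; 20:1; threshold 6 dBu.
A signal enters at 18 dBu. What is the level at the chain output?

-6 dBu

Stage 1: overshoot 28 dB → 28/7 = 4 dB → -6 dBu.
Stage 2: -6 dBu is at or below the 4 dBu threshold — no compression; output -6 dBu.
Stage 3: -6 dBu is at or below the 6 dBu threshold — no compression; output -6 dBu.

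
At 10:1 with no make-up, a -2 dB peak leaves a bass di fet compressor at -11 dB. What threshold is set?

Gain reduction = -2 − (-11) = 9 dB; output overshoot = GR / (R − 1) = 9 / 9 = 1 dB.
Threshold = output − output overshoot = -11 − 1 = -12 dB.

-12 dB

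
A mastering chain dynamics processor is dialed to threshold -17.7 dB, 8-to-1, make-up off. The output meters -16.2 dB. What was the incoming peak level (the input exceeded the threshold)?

-5.7 dB

That's 1.5 dB above the -17.7 dB threshold.
Before 8:1 compression the overshoot was 1.5 × 8 = 12 dB, so input = -17.7 + 12 = -5.7 dB.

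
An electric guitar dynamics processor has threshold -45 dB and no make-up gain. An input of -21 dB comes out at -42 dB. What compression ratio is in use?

8:1

Input overshoot = -21 − (-45) = 24 dB; output overshoot = -42 − (-45) = 3 dB.
Ratio = 24 / 3 = 8.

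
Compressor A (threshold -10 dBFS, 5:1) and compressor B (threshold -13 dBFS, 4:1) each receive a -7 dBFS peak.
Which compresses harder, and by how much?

B, by 2.1 dB

A: overshoot 3 dB → output overshoot 0.6 dB → GR 2.4 dB.
B: overshoot 6 dB → output overshoot 1.5 dB → GR 4.5 dB.
B applies 2.1 dB more gain reduction.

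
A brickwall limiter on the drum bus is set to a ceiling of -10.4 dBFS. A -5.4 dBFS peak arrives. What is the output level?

-10.4 dBFS

At ∞:1, everything above -10.4 dBFS is held at the ceiling.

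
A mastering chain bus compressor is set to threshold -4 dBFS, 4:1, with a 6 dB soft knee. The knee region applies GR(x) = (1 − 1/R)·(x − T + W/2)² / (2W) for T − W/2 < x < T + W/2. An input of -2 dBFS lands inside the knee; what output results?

-3.5625 dBFS

x − T + W/2 = -2 − (-4) + 3 = 5.
GR = (1 − 1/4) × 5² / 12 = 0.75 × 25 / 12 = 1.5625 dB.
Output = -2 − 1.5625 = -3.5625 dBFS.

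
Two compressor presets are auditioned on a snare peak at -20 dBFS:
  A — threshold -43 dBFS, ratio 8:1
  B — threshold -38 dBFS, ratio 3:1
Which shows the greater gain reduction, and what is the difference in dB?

A, by 8.125 dB

A: 23 dB over, compressed to 2.875 dB over, so 20.125 dB of GR.
B: 18 dB over, compressed to 6 dB over, so 12 dB of GR.
A applies 8.125 dB more gain reduction.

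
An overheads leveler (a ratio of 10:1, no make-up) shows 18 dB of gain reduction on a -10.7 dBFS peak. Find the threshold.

-30.7 dBFS

Gain reduction = -10.7 − (-28.7) = 18 dB; output overshoot = GR / (R − 1) = 18 / 9 = 2 dB.
Threshold = output − output overshoot = -28.7 − 2 = -30.7 dBFS.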